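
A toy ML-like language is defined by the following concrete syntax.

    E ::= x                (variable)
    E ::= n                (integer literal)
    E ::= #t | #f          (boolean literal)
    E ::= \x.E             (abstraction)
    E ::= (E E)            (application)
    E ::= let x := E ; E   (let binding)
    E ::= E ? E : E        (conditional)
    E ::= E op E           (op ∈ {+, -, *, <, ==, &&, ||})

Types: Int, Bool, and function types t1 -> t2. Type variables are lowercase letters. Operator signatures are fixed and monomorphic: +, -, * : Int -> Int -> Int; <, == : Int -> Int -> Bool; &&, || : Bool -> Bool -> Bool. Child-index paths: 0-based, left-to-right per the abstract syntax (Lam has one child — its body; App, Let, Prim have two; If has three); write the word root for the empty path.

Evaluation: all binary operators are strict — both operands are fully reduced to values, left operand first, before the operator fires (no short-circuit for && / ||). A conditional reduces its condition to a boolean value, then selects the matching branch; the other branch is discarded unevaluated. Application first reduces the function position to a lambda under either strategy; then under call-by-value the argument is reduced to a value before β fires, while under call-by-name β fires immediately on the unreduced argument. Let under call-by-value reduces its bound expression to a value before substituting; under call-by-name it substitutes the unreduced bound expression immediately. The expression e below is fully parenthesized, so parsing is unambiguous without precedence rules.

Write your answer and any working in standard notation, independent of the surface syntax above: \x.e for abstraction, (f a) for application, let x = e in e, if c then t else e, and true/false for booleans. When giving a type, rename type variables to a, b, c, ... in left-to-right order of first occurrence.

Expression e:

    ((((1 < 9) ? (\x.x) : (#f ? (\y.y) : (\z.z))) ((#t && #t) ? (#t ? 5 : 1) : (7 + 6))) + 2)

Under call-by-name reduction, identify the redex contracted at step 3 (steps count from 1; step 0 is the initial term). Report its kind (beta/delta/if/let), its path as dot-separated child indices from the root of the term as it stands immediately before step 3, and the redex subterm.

Answer: beta at 0 : ((\x.x) (if (true && true) then (if true then 5 else 1) else (7 + 6)))

Derivation:
step 0: (((if (1 < 9) then (\x.x) else (if false then (\y.y) else (\z.z))) (if (true && true) then (if true then 5 else 1) else (7 + 6))) + 2)
step 1: [delta@0.0.0] (((if true then (\x.x) else (if false then (\y.y) else (\z.z))) (if (true && true) then (if true then 5 else 1) else (7 + 6))) + 2)
step 2: [if@0.0] (((\x.x) (if (true && true) then (if true then 5 else 1) else (7 + 6))) + 2)
step 3: [beta@0] ((if (true && true) then (if true then 5 else 1) else (7 + 6)) + 2)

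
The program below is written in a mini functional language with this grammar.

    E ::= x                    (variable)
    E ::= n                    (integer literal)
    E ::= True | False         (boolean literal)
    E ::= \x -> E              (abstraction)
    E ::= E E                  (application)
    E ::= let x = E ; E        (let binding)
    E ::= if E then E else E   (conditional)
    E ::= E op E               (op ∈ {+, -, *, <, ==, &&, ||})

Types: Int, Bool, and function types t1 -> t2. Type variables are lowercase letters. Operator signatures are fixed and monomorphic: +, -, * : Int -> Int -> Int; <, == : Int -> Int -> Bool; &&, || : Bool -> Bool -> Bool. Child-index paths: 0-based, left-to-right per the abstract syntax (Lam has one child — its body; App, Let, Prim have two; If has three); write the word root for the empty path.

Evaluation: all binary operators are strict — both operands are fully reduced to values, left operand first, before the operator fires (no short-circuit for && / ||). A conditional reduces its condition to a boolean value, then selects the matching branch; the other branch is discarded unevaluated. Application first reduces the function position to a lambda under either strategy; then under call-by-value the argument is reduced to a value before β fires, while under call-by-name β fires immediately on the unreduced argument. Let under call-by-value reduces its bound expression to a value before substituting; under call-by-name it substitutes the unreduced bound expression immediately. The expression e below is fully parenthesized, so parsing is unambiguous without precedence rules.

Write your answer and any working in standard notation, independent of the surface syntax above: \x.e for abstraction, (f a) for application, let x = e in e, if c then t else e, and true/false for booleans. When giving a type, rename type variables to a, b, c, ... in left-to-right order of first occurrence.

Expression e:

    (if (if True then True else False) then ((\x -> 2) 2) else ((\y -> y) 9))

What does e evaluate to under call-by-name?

Working:
step 0: (if (if true then true else false) then ((\x.2) 2) else ((\y.y) 9))
step 1: [if@0] (if true then ((\x.2) 2) else ((\y.y) 9))
step 2: [if@root] ((\x.2) 2)
step 3: [beta@root] 2

Answer: 2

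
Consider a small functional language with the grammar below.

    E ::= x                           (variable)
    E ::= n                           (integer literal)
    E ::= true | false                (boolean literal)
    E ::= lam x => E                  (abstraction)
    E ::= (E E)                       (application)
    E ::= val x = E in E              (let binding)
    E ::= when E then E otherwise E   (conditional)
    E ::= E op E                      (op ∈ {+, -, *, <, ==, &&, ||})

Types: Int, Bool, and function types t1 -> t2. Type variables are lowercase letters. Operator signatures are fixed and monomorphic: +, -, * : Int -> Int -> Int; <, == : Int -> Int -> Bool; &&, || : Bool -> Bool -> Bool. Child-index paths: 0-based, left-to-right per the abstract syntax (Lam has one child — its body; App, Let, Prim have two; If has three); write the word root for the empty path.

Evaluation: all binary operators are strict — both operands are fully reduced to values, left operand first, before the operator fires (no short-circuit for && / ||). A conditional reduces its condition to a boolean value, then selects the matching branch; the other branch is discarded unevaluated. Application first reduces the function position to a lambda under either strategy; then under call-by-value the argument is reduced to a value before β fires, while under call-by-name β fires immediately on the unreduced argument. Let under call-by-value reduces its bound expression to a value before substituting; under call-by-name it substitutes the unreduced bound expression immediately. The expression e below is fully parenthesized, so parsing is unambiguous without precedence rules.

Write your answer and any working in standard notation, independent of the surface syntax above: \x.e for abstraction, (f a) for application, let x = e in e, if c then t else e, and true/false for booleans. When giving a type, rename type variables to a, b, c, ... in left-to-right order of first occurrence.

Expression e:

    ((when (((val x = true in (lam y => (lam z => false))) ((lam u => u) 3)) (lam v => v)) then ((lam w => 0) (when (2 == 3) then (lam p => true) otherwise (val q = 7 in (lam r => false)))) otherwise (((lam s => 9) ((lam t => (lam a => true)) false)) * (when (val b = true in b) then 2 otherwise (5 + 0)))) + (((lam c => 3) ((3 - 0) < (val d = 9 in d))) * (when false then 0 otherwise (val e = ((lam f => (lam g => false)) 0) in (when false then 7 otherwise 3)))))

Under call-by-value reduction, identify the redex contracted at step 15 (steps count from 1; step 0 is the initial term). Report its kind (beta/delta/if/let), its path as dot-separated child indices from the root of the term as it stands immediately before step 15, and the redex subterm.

Trace:
step 0: ((if (((let x = true in (\y.(\z.false))) ((\u.u) 3)) (\v.v)) then ((\w.0) (if (2 == 3) then (\p.true) else (let q = 7 in (\r.false)))) else (((\s.9) ((\t.(\a.true)) false)) * (if (let b = true in b) then 2 else (5 + 0)))) + (((\c.3) ((3 - 0) < (let d = 9 in d))) * (if false then 0 else (let e = ((\f.(\g.false)) 0) in (if false then 7 else 3)))))
step 1: [let@0.0.0.0] ((if (((\y.(\z.false)) ((\u.u) 3)) (\v.v)) then ((\w.0) (if (2 == 3) then (\p.true) else (let q = 7 in (\r.false)))) else (((\s.9) ((\t.(\a.true)) false)) * (if (let b = true in b) then 2 else (5 + 0)))) + (((\c.3) ((3 - 0) < (let d = 9 in d))) * (if false then 0 else (let e = ((\f.(\g.false)) 0) in (if false then 7 else 3)))))
step 2: [beta@0.0.0.1] ((if (((\y.(\z.false)) 3) (\v.v)) then ((\w.0) (if (2 == 3) then (\p.true) else (let q = 7 in (\r.false)))) else (((\s.9) ((\t.(\a.true)) false)) * (if (let b = true in b) then 2 else (5 + 0)))) + (((\c.3) ((3 - 0) < (let d = 9 in d))) * (if false then 0 else (let e = ((\f.(\g.false)) 0) in (if false then 7 else 3)))))
step 3: [beta@0.0.0] ((if ((\z.false) (\v.v)) then ((\w.0) (if (2 == 3) then (\p.true) else (let q = 7 in (\r.false)))) else (((\s.9) ((\t.(\a.true)) false)) * (if (let b = true in b) then 2 else (5 + 0)))) + (((\c.3) ((3 - 0) < (let d = 9 in d))) * (if false then 0 else (let e = ((\f.(\g.false)) 0) in (if false then 7 else 3)))))
step 4: [beta@0.0] ((if false then ((\w.0) (if (2 == 3) then (\p.true) else (let q = 7 in (\r.false)))) else (((\s.9) ((\t.(\a.true)) false)) * (if (let b = true in b) then 2 else (5 + 0)))) + (((\c.3) ((3 - 0) < (let d = 9 in d))) * (if false then 0 else (let e = ((\f.(\g.false)) 0) in (if false then 7 else 3)))))
step 5: [if@0] ((((\s.9) ((\t.(\a.true)) false)) * (if (let b = true in b) then 2 else (5 + 0))) + (((\c.3) ((3 - 0) < (let d = 9 in d))) * (if false then 0 else (let e = ((\f.(\g.false)) 0) in (if false then 7 else 3)))))
step 6: [beta@0.0.1] ((((\s.9) (\a.true)) * (if (let b = true in b) then 2 else (5 + 0))) + (((\c.3) ((3 - 0) < (let d = 9 in d))) * (if false then 0 else (let e = ((\f.(\g.false)) 0) in (if false then 7 else 3)))))
step 7: [beta@0.0] ((9 * (if (let b = true in b) then 2 else (5 + 0))) + (((\c.3) ((3 - 0) < (let d = 9 in d))) * (if false then 0 else (let e = ((\f.(\g.false)) 0) in (if false then 7 else 3)))))
step 8: [let@0.1.0] ((9 * (if true then 2 else (5 + 0))) + (((\c.3) ((3 - 0) < (let d = 9 in d))) * (if false then 0 else (let e = ((\f.(\g.false)) 0) in (if false then 7 else 3)))))
step 9: [if@0.1] ((9 * 2) + (((\c.3) ((3 - 0) < (let d = 9 in d))) * (if false then 0 else (let e = ((\f.(\g.false)) 0) in (if false then 7 else 3)))))
step 10: [delta@0] (18 + (((\c.3) ((3 - 0) < (let d = 9 in d))) * (if false then 0 else (let e = ((\f.(\g.false)) 0) in (if false then 7 else 3)))))
step 11: [delta@1.0.1.0] (18 + (((\c.3) (3 < (let d = 9 in d))) * (if false then 0 else (let e = ((\f.(\g.false)) 0) in (if false then 7 else 3)))))
step 12: [let@1.0.1.1] (18 + (((\c.3) (3 < 9)) * (if false then 0 else (let e = ((\f.(\g.false)) 0) in (if false then 7 else 3)))))
step 13: [delta@1.0.1] (18 + (((\c.3) true) * (if false then 0 else (let e = ((\f.(\g.false)) 0) in (if false then 7 else 3)))))
step 14: [beta@1.0] (18 + (3 * (if false then 0 else (let e = ((\f.(\g.false)) 0) in (if false then 7 else 3)))))
step 15: [if@1.1] (18 + (3 * (let e = ((\f.(\g.false)) 0) in (if false then 7 else 3))))

Answer: if at 1.1 : (if false then 0 else (let e = ((\f.(\g.false)) 0) in (if false then 7 else 3)))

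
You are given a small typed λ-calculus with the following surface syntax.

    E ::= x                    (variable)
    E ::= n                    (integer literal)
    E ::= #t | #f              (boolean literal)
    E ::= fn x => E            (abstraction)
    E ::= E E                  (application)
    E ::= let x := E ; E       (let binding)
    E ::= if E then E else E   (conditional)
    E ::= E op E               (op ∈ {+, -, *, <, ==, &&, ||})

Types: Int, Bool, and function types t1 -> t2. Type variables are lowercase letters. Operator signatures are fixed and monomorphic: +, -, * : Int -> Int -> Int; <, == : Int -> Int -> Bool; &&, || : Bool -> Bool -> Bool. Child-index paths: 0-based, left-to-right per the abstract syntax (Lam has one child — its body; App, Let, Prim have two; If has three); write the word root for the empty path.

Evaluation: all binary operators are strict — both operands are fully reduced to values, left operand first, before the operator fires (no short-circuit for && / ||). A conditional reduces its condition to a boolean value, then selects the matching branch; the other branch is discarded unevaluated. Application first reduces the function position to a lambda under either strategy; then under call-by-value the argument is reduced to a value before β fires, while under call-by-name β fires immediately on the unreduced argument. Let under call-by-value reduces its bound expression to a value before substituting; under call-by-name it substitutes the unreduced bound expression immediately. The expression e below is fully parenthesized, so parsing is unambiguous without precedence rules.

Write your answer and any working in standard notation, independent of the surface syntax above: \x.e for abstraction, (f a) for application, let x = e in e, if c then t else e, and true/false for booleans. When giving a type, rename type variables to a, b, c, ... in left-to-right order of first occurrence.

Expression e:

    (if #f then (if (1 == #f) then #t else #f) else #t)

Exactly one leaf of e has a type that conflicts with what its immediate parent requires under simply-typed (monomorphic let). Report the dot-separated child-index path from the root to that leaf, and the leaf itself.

Working:
  unify Bool ~ Bool
  unify Int ~ Int
  unify Bool ~ Int
  FAIL: mismatch Bool ~ Int

Answer: 1.0.1 : false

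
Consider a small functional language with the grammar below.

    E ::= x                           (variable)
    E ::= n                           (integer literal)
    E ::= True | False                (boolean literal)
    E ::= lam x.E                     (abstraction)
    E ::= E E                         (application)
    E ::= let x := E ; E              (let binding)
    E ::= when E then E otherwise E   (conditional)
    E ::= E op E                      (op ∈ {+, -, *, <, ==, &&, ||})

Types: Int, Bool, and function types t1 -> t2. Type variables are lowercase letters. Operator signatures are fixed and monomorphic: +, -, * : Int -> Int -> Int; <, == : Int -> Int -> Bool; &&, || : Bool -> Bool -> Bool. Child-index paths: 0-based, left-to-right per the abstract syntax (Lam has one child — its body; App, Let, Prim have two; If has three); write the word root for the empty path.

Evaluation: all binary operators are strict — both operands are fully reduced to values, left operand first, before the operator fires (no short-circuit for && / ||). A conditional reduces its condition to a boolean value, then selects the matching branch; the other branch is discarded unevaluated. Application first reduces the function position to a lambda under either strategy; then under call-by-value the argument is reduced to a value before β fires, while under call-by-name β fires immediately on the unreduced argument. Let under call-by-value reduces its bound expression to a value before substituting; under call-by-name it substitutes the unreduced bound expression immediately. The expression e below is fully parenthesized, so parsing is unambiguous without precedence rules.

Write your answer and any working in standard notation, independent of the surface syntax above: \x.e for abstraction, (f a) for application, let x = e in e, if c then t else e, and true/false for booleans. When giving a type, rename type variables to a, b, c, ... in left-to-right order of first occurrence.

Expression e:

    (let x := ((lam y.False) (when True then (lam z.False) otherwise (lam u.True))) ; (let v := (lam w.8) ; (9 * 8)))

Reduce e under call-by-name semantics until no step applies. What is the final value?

Answer: 72

Derivation:
step 0: (let x = ((\y.false) (if true then (\z.false) else (\u.true))) in (let v = (\w.8) in (9 * 8)))
step 1: [let@root] (let v = (\w.8) in (9 * 8))
step 2: [let@root] (9 * 8)
step 3: [delta@root] 72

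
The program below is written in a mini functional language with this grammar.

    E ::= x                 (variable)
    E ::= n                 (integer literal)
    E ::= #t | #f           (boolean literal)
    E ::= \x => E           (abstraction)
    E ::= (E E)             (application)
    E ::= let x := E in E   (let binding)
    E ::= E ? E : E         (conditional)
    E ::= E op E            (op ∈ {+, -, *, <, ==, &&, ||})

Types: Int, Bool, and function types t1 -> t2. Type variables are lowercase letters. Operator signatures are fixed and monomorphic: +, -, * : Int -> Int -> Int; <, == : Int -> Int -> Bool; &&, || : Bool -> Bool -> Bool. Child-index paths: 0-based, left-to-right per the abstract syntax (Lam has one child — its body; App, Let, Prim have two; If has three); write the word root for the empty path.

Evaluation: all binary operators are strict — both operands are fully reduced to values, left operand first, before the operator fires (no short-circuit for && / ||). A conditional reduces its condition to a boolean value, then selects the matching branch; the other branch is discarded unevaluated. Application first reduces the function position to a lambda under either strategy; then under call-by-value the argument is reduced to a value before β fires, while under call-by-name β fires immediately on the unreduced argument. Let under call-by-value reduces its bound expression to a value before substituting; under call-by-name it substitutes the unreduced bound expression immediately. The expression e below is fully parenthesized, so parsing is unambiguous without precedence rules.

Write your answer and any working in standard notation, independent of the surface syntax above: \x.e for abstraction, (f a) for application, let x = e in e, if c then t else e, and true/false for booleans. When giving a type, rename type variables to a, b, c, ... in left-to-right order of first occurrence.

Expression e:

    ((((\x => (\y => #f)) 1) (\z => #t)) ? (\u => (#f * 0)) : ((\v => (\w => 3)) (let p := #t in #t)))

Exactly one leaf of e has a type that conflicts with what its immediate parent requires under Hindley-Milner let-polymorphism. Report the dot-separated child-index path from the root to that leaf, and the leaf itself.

Derivation:
\y._ : b -> Bool
\x._ : a -> b -> Bool
  unify a -> b -> Bool ~ Int -> c
  unify a ~ Int
  unify b -> Bool ~ c
_ _ : b -> Bool
\z._ : d -> Bool
  unify b -> Bool ~ (d -> Bool) -> e
  unify b ~ d -> Bool
  unify Bool ~ e
_ _ : Bool
  unify Bool ~ Bool
  unify Bool ~ Int
  FAIL: mismatch Bool ~ Int

Answer: 1.0.0 : false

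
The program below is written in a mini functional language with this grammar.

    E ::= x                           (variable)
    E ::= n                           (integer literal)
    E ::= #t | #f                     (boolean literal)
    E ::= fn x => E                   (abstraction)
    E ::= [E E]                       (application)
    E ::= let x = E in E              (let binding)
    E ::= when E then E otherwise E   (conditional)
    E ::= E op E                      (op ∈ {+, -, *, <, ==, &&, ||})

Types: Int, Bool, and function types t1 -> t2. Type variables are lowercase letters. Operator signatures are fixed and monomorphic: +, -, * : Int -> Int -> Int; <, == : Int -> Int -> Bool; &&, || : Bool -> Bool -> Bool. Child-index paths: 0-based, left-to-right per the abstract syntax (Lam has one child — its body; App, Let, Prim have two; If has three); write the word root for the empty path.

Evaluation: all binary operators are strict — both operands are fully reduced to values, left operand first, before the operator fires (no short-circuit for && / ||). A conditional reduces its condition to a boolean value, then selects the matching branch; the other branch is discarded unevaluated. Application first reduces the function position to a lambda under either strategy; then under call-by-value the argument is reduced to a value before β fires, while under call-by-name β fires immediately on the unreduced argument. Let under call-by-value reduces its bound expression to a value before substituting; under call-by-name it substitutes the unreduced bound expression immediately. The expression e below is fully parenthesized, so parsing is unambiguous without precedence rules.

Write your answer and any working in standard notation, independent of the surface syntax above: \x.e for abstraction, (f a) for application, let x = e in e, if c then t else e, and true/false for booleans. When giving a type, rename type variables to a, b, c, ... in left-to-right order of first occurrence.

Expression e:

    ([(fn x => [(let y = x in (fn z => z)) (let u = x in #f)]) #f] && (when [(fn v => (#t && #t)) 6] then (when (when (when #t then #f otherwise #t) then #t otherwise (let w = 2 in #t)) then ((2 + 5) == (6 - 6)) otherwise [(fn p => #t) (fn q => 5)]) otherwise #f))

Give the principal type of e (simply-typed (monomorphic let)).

Working:
x : a
let y : a
z : b
\z._ : b -> b
x : a
let u : a
  unify b -> b ~ Bool -> c
  unify b ~ Bool
  unify Bool ~ c
_ _ : Bool
\x._ : a -> Bool
  unify a -> Bool ~ Bool -> d
  unify a ~ Bool
  unify Bool ~ d
_ _ : Bool
  unify Bool ~ Bool
  unify Bool ~ Bool
  unify Bool ~ Bool
\v._ : e -> Bool
  unify e -> Bool ~ Int -> f
  unify e ~ Int
  unify Bool ~ f
_ _ : Bool
  unify Bool ~ Bool
  unify Bool ~ Bool
  unify Bool ~ Bool
  unify Bool ~ Bool
let w : Int
  unify Bool ~ Bool
  unify Bool ~ Bool
  unify Int ~ Int
  unify Int ~ Int
  unify Int ~ Int
  unify Int ~ Int
  unify Int ~ Int
  unify Int ~ Int
\p._ : g -> Bool
\q._ : h -> Int
  unify g -> Bool ~ (h -> Int) -> i
  unify g ~ h -> Int
  unify Bool ~ i
_ _ : Bool
  unify Bool ~ Bool
  unify Bool ~ Bool
  unify Bool ~ Bool

Answer: Bool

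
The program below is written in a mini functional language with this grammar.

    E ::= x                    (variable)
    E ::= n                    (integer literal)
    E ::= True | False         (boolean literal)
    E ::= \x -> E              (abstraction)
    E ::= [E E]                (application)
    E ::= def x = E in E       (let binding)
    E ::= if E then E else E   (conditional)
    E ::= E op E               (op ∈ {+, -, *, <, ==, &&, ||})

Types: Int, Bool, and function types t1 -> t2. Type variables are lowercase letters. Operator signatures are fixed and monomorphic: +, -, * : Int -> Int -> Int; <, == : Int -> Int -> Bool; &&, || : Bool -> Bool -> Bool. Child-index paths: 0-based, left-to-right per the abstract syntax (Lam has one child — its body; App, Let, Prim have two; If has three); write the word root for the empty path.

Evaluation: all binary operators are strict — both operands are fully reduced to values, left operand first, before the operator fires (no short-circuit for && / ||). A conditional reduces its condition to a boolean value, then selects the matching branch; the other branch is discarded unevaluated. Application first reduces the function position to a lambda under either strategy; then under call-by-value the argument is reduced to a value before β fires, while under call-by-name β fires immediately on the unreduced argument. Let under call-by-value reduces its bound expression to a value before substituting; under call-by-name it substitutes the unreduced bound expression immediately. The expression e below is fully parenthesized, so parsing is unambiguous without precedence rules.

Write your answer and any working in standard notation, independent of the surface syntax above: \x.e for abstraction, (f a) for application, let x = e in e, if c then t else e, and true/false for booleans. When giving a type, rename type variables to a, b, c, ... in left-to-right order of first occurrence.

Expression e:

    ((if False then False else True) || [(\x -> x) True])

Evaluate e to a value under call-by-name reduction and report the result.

Answer: true

Derivation:
step 0: ((if false then false else true) || ((\x.x) true))
step 1: [if@0] (true || ((\x.x) true))
step 2: [beta@1] (true || true)
step 3: [delta@root] true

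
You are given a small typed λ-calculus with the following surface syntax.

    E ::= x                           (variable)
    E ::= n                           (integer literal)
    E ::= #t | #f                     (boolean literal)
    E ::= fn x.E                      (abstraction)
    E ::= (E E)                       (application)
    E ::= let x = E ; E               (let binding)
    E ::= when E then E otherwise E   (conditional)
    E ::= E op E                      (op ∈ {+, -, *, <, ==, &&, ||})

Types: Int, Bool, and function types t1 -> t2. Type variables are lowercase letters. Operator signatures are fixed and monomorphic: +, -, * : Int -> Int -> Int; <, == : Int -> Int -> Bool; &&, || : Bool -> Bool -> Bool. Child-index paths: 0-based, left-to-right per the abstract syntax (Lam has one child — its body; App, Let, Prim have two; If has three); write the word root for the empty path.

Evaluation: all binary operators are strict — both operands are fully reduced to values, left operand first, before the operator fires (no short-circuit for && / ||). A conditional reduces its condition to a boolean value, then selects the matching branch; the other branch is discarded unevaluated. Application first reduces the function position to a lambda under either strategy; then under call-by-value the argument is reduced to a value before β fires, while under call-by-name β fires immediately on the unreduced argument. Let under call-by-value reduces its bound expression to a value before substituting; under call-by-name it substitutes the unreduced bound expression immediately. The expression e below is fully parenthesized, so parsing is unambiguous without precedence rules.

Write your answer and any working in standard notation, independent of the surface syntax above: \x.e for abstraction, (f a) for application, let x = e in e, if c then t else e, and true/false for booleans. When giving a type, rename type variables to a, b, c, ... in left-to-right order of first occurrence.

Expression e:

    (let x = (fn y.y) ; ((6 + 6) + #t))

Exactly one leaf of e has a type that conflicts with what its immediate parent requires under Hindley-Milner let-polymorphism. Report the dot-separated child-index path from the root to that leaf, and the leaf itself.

Derivation:
y : a
\y._ : a -> a
let x : forall. a -> a
  unify Int ~ Int
  unify Int ~ Int
  unify Int ~ Int
  unify Bool ~ Int
  FAIL: mismatch Bool ~ Int

Answer: 1.1 : true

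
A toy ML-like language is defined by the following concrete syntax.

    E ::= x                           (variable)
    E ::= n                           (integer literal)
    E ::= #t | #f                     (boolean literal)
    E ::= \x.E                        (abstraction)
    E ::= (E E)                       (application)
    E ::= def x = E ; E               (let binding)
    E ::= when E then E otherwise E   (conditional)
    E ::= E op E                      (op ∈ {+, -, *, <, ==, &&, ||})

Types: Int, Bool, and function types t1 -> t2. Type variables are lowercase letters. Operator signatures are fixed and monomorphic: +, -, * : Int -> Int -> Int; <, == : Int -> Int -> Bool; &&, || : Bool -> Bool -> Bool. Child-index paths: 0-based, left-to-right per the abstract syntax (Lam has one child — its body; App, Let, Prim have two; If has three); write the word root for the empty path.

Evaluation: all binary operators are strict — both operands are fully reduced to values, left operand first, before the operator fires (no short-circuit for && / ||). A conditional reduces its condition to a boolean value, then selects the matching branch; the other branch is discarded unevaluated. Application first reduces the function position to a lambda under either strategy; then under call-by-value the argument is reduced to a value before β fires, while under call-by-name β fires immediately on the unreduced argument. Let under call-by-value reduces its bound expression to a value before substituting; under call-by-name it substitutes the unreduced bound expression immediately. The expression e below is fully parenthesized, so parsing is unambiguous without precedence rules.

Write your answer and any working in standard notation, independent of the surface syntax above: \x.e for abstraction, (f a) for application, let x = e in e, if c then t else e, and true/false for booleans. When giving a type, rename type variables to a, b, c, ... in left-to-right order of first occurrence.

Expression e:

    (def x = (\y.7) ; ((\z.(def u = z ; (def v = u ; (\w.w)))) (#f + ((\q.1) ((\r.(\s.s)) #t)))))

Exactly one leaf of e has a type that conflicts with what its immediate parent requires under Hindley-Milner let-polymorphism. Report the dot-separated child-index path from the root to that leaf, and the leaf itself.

Derivation:
\y._ : a -> Int
let x : forall. a -> Int
z : b
let u : b
u : b
let v : b
w : c
\w._ : c -> c
\z._ : b -> c -> c
  unify Bool ~ Int
  FAIL: mismatch Bool ~ Int

Answer: 1.1.0 : false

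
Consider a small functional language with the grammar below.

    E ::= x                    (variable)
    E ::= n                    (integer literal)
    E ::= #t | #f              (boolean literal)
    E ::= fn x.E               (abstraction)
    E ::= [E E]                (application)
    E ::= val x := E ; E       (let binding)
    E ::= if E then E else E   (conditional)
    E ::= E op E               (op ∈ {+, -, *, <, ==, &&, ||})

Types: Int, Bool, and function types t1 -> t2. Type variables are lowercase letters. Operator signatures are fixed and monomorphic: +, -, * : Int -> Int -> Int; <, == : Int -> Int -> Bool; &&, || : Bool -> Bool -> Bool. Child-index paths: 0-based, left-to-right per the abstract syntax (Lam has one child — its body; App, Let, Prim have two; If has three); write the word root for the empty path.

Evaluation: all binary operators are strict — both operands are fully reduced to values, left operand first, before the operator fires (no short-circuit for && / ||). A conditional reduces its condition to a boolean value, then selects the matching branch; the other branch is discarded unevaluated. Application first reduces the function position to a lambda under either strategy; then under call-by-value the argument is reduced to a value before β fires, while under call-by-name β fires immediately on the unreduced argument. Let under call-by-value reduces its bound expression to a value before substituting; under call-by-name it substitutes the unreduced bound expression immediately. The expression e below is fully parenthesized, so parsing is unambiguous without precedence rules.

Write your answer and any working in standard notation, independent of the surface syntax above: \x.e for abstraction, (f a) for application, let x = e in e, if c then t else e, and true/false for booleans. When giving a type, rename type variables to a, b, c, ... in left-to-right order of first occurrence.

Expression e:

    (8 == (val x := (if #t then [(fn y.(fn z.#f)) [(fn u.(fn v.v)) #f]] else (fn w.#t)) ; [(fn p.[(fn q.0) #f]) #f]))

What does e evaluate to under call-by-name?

Answer: false

Trace:
step 0: (8 == (let x = (if true then ((\y.(\z.false)) ((\u.(\v.v)) false)) else (\w.true)) in ((\p.((\q.0) false)) false)))
step 1: [let@1] (8 == ((\p.((\q.0) false)) false))
step 2: [beta@1] (8 == ((\q.0) false))
step 3: [beta@1] (8 == 0)
step 4: [delta@root] false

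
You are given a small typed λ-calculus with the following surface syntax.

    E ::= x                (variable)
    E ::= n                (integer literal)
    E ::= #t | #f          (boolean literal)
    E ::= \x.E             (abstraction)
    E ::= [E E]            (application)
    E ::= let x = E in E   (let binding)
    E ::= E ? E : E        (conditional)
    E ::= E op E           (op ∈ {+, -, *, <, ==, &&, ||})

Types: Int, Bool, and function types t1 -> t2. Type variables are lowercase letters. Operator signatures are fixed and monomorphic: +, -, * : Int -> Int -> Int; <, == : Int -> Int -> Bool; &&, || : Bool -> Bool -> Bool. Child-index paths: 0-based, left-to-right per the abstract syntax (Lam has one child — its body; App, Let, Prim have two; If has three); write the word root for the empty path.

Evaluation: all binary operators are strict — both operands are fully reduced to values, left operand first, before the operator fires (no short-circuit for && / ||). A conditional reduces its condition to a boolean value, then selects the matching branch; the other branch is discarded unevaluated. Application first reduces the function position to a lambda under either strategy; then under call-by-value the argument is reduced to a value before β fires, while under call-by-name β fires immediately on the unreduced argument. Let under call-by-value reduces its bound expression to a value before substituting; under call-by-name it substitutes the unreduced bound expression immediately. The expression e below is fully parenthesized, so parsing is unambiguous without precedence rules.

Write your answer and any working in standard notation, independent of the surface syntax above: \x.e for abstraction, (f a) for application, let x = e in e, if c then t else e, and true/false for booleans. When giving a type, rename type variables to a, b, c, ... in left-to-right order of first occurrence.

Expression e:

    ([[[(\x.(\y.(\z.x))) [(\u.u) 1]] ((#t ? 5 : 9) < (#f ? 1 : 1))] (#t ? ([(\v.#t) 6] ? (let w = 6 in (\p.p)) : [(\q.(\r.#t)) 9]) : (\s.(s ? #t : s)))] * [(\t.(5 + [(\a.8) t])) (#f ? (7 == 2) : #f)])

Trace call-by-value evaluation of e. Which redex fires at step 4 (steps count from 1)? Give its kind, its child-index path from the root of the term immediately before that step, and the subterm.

Trace:
step 0: (((((\x.(\y.(\z.x))) ((\u.u) 1)) ((if true then 5 else 9) < (if false then 1 else 1))) (if true then (if ((\v.true) 6) then (let w = 6 in (\p.p)) else ((\q.(\r.true)) 9)) else (\s.(if s then true else s)))) * ((\t.(5 + ((\a.8) t))) (if false then (7 == 2) else false)))
step 1: [beta@0.0.0.1] (((((\x.(\y.(\z.x))) 1) ((if true then 5 else 9) < (if false then 1 else 1))) (if true then (if ((\v.true) 6) then (let w = 6 in (\p.p)) else ((\q.(\r.true)) 9)) else (\s.(if s then true else s)))) * ((\t.(5 + ((\a.8) t))) (if false then (7 == 2) else false)))
step 2: [beta@0.0.0] ((((\y.(\z.1)) ((if true then 5 else 9) < (if false then 1 else 1))) (if true then (if ((\v.true) 6) then (let w = 6 in (\p.p)) else ((\q.(\r.true)) 9)) else (\s.(if s then true else s)))) * ((\t.(5 + ((\a.8) t))) (if false then (7 == 2) else false)))
step 3: [if@0.0.1.0] ((((\y.(\z.1)) (5 < (if false then 1 else 1))) (if true then (if ((\v.true) 6) then (let w = 6 in (\p.p)) else ((\q.(\r.true)) 9)) else (\s.(if s then true else s)))) * ((\t.(5 + ((\a.8) t))) (if false then (7 == 2) else false)))
step 4: [if@0.0.1.1] ((((\y.(\z.1)) (5 < 1)) (if true then (if ((\v.true) 6) then (let w = 6 in (\p.p)) else ((\q.(\r.true)) 9)) else (\s.(if s then true else s)))) * ((\t.(5 + ((\a.8) t))) (if false then (7 == 2) else false)))

Answer: if at 0.0.1.1 : (if false then 1 else 1)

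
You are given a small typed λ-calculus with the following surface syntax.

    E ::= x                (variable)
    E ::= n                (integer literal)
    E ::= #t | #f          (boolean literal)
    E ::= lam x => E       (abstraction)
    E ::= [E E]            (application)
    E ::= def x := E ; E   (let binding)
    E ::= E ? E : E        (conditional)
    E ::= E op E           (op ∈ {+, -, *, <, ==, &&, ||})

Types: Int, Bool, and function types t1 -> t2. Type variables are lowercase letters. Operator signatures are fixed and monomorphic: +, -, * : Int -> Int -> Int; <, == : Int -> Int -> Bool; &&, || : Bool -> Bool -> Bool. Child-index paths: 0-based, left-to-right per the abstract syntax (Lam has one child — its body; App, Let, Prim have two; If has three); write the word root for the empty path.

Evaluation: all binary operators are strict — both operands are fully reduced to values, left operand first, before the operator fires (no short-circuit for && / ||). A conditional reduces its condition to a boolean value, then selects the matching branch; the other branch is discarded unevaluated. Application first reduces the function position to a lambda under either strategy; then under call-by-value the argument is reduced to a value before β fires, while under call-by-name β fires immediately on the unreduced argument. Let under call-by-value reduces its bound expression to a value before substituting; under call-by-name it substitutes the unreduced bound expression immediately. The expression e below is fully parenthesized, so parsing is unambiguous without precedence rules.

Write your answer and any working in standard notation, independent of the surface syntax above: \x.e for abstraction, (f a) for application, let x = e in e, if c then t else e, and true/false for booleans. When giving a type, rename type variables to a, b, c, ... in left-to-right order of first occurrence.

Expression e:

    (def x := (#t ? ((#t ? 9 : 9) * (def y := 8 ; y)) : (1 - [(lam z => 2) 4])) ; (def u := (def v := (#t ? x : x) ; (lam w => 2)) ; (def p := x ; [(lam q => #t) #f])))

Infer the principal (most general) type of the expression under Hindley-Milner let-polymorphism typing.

Derivation:
  unify Bool ~ Bool
  unify Bool ~ Bool
  unify Int ~ Int
  unify Int ~ Int
let y : Int
y : Int
  unify Int ~ Int
  unify Int ~ Int
\z._ : a -> Int
  unify a -> Int ~ Int -> b
  unify a ~ Int
  unify Int ~ b
_ _ : Int
  unify Int ~ Int
  unify Int ~ Int
let x : Int
  unify Bool ~ Bool
x : Int
x : Int
  unify Int ~ Int
let v : Int
\w._ : c -> Int
let u : forall. c -> Int
x : Int
let p : Int
\q._ : d -> Bool
  unify d -> Bool ~ Bool -> e
  unify d ~ Bool
  unify Bool ~ e
_ _ : Bool

Answer: Bool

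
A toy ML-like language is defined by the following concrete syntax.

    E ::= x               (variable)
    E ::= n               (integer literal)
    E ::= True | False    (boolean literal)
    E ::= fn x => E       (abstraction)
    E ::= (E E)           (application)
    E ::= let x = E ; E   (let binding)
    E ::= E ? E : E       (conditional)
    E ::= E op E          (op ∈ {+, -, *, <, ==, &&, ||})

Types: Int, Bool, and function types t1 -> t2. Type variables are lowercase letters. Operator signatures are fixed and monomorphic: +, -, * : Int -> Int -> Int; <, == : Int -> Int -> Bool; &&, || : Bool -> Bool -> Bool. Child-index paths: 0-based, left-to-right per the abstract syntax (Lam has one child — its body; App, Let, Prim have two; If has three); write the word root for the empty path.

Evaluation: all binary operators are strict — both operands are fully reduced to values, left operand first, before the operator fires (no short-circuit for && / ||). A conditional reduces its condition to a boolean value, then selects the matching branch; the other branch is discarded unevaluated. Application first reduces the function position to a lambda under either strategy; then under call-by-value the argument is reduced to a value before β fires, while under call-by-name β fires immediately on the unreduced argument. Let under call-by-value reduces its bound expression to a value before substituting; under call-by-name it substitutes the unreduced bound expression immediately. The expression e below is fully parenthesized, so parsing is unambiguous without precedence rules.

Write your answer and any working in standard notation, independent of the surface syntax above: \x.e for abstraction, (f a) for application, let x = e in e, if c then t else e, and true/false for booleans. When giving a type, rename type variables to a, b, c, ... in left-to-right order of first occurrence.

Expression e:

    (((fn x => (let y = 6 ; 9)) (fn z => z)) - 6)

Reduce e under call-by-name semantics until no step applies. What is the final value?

Answer: 3

Trace:
step 0: (((\x.(let y = 6 in 9)) (\z.z)) - 6)
step 1: [beta@0] ((let y = 6 in 9) - 6)
step 2: [let@0] (9 - 6)
step 3: [delta@root] 3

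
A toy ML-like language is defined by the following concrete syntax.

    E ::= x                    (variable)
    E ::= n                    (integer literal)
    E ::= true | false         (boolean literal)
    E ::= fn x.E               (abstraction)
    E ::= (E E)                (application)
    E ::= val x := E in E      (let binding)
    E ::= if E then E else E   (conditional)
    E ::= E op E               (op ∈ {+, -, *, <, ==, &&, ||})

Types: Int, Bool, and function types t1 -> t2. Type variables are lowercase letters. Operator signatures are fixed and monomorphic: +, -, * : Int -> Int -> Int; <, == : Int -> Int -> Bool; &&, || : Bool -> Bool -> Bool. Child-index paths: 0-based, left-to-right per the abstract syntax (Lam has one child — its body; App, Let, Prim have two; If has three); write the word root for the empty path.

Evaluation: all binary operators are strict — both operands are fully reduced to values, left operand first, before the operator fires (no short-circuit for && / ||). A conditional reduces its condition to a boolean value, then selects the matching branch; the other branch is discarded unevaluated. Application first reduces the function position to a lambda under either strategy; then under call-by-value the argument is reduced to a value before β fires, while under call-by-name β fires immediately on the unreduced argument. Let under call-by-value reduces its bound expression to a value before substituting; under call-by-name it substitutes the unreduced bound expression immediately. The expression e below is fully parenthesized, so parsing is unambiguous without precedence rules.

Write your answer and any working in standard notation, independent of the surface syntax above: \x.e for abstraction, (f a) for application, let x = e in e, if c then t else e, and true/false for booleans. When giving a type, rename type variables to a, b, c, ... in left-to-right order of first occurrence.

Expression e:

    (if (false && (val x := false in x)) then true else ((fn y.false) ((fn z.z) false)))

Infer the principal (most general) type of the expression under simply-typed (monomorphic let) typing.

Answer: Bool

Derivation:
  unify Bool ~ Bool
let x : Bool
x : Bool
  unify Bool ~ Bool
  unify Bool ~ Bool
\y._ : a -> Bool
z : b
\z._ : b -> b
  unify b -> b ~ Bool -> c
  unify b ~ Bool
  unify Bool ~ c
_ _ : Bool
  unify a -> Bool ~ Bool -> d
  unify a ~ Bool
  unify Bool ~ d
_ _ : Bool
  unify Bool ~ Bool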